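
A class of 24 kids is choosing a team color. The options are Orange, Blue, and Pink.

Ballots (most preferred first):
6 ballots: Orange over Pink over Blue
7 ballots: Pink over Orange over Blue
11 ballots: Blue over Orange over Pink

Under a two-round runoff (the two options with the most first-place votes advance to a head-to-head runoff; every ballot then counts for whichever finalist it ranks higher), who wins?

Round 1 first-place votes: Orange 6, Blue 11, Pink 7. Blue and Pink advance.
Runoff: Blue is ranked above Pink on 11 ballots, Pink above Blue on 13.

Pink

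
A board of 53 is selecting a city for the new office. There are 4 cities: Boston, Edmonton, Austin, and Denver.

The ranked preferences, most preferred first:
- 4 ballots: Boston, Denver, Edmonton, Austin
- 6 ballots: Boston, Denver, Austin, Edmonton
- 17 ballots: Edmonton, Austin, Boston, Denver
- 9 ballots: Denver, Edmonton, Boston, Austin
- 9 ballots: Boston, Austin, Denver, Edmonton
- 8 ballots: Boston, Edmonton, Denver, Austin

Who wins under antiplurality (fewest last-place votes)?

Boston

Last-place votes: Boston 0, Edmonton 15, Austin 21, Denver 17.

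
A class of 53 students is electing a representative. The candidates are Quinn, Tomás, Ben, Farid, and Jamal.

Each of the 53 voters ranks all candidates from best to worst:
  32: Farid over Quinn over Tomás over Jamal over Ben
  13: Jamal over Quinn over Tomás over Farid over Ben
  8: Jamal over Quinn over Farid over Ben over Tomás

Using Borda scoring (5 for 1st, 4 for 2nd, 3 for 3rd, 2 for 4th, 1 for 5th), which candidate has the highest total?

Quinn

Quinn: 32×4 + 13×4 + 8×4 = 212
Tomás: 32×3 + 13×3 + 8×1 = 143
Ben: 32×1 + 13×1 + 8×2 = 61
Farid: 32×5 + 13×2 + 8×3 = 210
Jamal: 32×2 + 13×5 + 8×5 = 169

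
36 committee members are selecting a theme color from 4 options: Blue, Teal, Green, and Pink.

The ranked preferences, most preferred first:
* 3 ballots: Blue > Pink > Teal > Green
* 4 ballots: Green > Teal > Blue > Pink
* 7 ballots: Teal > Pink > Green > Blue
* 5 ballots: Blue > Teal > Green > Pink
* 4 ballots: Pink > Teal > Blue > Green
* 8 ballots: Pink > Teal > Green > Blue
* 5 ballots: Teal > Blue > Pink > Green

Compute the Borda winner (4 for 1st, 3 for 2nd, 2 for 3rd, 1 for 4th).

Blue: 3×4 + 4×2 + 7×1 + 5×4 + 4×2 + 8×1 + 5×3 = 78
Teal: 3×2 + 4×3 + 7×4 + 5×3 + 4×3 + 8×3 + 5×4 = 117
Green: 3×1 + 4×4 + 7×2 + 5×2 + 4×1 + 8×2 + 5×1 = 68
Pink: 3×3 + 4×1 + 7×3 + 5×1 + 4×4 + 8×4 + 5×2 = 97

Teal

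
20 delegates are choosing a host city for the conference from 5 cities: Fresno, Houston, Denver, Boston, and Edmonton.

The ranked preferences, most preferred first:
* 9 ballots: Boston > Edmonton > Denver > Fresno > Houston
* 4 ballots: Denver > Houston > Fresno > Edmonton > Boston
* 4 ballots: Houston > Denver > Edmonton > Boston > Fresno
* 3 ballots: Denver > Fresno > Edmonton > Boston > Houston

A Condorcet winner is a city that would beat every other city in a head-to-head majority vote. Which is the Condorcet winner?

Denver

Denver vs Fresno: 20–0
Denver vs Houston: 16–4
Denver vs Boston: 11–9
Denver vs Edmonton: 11–9
Denver beats every other city.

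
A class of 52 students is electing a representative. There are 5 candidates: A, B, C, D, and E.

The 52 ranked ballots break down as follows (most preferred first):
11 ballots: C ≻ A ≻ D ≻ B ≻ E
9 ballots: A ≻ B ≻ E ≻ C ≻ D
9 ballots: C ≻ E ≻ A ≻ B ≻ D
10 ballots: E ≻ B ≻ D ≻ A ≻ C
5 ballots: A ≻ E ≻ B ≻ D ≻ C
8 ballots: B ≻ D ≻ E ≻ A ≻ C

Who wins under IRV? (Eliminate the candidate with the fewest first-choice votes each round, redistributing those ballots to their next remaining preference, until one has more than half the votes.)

E

Round 1: A 14, B 8, C 20, D 0, E 10. D eliminated.
Round 2: A 14, B 8, C 20, E 10. B eliminated.
Round 3: A 14, C 20, E 18. A eliminated.
Round 4: C 20, E 32. E has a majority (≥27).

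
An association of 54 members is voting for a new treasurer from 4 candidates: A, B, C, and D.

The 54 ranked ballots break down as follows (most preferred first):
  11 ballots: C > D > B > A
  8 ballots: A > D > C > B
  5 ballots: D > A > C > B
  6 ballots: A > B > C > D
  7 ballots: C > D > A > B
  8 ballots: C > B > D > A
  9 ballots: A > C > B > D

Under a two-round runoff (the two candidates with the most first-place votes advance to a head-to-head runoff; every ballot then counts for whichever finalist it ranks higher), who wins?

Round 1 first-place votes: A 23, B 0, C 26, D 5. C and A advance.
Runoff: C is ranked above A on 26 ballots, A above C on 28.

A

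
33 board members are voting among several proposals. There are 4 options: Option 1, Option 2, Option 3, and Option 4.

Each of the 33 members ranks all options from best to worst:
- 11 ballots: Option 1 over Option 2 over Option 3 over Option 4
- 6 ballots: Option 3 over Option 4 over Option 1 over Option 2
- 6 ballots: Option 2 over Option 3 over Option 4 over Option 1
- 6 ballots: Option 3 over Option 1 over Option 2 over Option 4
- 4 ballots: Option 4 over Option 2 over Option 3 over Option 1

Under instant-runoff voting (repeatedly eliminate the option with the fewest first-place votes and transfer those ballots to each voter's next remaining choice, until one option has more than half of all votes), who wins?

Round 1: Option 1 11, Option 2 6, Option 3 12, Option 4 4. Option 4 eliminated.
Round 2: Option 1 11, Option 2 10, Option 3 12. Option 2 eliminated.
Round 3: Option 1 11, Option 3 22. Option 3 has a majority (≥17).

Option 3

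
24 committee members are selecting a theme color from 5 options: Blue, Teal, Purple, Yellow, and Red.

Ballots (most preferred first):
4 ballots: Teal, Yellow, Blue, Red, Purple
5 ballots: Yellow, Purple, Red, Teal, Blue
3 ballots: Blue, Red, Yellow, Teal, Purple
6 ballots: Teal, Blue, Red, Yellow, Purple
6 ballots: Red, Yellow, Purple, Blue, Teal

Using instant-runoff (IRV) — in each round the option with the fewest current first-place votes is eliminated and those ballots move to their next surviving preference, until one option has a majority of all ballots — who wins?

Round 1: Blue 3, Teal 10, Purple 0, Yellow 5, Red 6. Purple eliminated.
Round 2: Blue 3, Teal 10, Yellow 5, Red 6. Blue eliminated.
Round 3: Teal 10, Yellow 5, Red 9. Yellow eliminated.
Round 4: Teal 10, Red 14. Red has a majority (≥13).

Red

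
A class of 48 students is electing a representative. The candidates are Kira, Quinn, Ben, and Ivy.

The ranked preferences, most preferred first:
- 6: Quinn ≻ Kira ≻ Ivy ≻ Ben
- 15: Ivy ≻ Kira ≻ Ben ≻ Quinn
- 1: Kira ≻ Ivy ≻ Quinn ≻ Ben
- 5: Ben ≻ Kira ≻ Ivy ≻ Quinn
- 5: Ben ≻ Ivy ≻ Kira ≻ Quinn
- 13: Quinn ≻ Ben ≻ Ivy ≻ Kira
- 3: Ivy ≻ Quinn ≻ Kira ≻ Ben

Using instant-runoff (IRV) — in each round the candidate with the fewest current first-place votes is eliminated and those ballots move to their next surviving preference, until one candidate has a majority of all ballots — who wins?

Ivy

Round 1: Kira 1, Quinn 19, Ben 10, Ivy 18. Kira eliminated.
Round 2: Quinn 19, Ben 10, Ivy 19. Ben eliminated.
Round 3: Quinn 19, Ivy 29. Ivy has a majority (≥25).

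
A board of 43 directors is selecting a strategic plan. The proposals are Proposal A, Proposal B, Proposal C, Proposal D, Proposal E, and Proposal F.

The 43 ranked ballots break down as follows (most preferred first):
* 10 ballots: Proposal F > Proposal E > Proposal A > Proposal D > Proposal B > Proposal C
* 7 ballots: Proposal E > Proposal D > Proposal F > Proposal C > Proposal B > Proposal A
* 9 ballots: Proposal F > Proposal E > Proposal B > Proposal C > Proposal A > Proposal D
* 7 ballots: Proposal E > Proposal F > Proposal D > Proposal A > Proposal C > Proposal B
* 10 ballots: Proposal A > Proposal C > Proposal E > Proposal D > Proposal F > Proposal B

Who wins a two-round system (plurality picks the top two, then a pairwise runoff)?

Round 1 first-place votes: Proposal A 10, Proposal B 0, Proposal C 0, Proposal D 0, Proposal E 14, Proposal F 19. Proposal F and Proposal E advance.
Runoff: Proposal F is ranked above Proposal E on 19 ballots, Proposal E above Proposal F on 24.

Proposal E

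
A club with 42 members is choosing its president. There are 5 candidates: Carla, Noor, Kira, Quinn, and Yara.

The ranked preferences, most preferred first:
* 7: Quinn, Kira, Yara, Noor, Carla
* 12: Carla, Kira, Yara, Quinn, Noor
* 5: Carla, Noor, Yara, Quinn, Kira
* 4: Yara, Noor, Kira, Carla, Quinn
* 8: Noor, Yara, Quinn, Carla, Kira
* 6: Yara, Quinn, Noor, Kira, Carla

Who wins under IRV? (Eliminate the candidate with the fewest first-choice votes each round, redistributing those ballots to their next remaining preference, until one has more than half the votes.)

Yara

Round 1: Carla 17, Noor 8, Kira 0, Quinn 7, Yara 10. Kira eliminated.
Round 2: Carla 17, Noor 8, Quinn 7, Yara 10. Quinn eliminated.
Round 3: Carla 17, Noor 8, Yara 17. Noor eliminated.
Round 4: Carla 17, Yara 25. Yara has a majority (≥22).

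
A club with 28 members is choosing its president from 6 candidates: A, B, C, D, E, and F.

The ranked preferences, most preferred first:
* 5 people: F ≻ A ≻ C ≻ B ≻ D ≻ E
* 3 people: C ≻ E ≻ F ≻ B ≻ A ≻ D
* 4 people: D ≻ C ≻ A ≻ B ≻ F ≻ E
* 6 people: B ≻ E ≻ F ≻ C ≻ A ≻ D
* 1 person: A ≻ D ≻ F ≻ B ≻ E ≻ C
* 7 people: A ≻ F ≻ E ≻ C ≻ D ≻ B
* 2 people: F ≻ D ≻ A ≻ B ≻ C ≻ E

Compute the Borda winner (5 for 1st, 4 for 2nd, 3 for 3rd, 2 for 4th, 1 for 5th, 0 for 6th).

A: 5×4 + 3×1 + 4×3 + 6×1 + 1×5 + 7×5 + 2×3 = 87
B: 5×2 + 3×2 + 4×2 + 6×5 + 1×2 + 7×0 + 2×2 = 60
C: 5×3 + 3×5 + 4×4 + 6×2 + 1×0 + 7×2 + 2×1 = 74
D: 5×1 + 3×0 + 4×5 + 6×0 + 1×4 + 7×1 + 2×4 = 44
E: 5×0 + 3×4 + 4×0 + 6×4 + 1×1 + 7×3 + 2×0 = 58
F: 5×5 + 3×3 + 4×1 + 6×3 + 1×3 + 7×4 + 2×5 = 97

F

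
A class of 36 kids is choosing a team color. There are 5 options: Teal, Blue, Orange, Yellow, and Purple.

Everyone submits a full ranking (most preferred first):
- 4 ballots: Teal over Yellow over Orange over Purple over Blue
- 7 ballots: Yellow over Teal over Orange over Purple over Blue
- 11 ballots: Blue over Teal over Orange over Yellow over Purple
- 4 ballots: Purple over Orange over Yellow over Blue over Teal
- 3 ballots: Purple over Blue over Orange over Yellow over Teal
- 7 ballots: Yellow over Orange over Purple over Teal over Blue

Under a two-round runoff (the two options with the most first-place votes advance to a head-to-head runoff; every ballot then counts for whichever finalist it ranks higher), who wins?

Round 1 first-place votes: Teal 4, Blue 11, Orange 0, Yellow 14, Purple 7. Yellow and Blue advance.
Runoff: Yellow is ranked above Blue on 22 ballots, Blue above Yellow on 14.

Yellow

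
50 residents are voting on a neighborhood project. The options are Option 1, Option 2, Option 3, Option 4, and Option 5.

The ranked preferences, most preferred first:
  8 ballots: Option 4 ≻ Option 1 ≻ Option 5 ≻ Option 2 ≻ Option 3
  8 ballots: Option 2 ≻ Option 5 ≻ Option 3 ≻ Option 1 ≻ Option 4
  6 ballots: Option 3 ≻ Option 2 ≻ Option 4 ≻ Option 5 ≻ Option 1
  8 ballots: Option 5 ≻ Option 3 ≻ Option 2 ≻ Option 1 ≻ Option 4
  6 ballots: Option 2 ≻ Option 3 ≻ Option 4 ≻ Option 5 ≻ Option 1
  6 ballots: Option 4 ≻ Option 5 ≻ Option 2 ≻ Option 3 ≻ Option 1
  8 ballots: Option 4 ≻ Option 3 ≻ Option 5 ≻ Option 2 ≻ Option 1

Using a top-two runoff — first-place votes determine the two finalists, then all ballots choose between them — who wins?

Option 2

Round 1 first-place votes: Option 1 0, Option 2 14, Option 3 6, Option 4 22, Option 5 8. Option 4 and Option 2 advance.
Runoff: Option 4 is ranked above Option 2 on 22 ballots, Option 2 above Option 4 on 28.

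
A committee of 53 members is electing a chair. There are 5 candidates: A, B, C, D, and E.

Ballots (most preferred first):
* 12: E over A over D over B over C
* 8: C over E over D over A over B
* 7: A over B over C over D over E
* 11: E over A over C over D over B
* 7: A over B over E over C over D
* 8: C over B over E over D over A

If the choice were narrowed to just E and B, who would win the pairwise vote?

E is ranked above B on 31 ballots; B above E on 22.

E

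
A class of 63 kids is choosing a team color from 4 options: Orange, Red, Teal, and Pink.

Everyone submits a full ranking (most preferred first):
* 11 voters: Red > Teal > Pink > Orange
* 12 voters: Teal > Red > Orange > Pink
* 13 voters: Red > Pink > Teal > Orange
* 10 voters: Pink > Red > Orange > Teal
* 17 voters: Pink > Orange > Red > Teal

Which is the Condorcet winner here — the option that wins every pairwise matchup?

Red

Red vs Orange: 46–17
Red vs Teal: 51–12
Red vs Pink: 36–27
Red beats every other option.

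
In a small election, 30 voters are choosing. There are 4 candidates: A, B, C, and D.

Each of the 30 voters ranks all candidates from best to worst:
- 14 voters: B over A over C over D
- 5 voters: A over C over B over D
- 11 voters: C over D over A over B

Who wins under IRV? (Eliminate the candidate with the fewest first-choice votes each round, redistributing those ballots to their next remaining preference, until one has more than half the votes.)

Round 1: A 5, B 14, C 11, D 0. D eliminated.
Round 2: A 5, B 14, C 11. A eliminated.
Round 3: B 14, C 16. C has a majority (≥16).

C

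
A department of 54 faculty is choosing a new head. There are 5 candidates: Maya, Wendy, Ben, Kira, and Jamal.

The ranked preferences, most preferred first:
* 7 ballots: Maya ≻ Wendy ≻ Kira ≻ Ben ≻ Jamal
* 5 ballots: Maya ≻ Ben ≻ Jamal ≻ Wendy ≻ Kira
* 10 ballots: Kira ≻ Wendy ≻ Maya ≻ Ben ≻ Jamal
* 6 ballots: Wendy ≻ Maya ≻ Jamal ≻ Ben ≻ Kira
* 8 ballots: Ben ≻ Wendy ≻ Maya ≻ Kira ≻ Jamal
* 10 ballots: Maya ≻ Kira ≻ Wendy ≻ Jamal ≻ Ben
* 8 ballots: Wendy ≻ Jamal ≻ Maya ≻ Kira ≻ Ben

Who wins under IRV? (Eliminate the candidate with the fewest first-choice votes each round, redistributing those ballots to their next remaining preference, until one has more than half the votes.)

Round 1: Maya 22, Wendy 14, Ben 8, Kira 10, Jamal 0. Jamal eliminated.
Round 2: Maya 22, Wendy 14, Ben 8, Kira 10. Ben eliminated.
Round 3: Maya 22, Wendy 22, Kira 10. Kira eliminated.
Round 4: Maya 22, Wendy 32. Wendy has a majority (≥28).

Wendy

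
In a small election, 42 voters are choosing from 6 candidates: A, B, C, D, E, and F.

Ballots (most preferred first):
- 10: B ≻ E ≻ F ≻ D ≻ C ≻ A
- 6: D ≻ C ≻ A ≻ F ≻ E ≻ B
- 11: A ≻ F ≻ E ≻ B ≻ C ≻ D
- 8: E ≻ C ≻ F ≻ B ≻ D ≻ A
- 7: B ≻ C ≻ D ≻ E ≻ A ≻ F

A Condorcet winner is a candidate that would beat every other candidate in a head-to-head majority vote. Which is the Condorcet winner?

E vs A: 25–17
E vs B: 25–17
E vs C: 29–13
E vs D: 29–13
E vs F: 25–17
E beats every other candidate.

E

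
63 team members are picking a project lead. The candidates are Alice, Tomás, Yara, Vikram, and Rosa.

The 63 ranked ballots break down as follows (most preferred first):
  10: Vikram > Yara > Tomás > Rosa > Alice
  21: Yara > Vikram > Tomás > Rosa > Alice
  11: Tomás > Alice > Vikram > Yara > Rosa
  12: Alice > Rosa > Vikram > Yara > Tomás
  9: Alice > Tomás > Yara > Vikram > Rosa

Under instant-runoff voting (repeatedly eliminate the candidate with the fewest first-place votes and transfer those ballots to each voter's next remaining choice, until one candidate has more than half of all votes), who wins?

Round 1: Alice 21, Tomás 11, Yara 21, Vikram 10, Rosa 0. Rosa eliminated.
Round 2: Alice 21, Tomás 11, Yara 21, Vikram 10. Vikram eliminated.
Round 3: Alice 21, Tomás 11, Yara 31. Tomás eliminated.
Round 4: Alice 32, Yara 31. Alice has a majority (≥32).

Alice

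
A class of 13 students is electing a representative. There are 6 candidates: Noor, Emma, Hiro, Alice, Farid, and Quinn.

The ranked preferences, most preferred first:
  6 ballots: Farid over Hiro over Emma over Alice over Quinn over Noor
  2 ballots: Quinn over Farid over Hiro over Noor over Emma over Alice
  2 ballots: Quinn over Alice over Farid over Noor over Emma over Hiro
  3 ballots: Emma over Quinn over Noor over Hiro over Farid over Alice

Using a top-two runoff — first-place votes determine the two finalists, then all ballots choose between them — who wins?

Round 1 first-place votes: Noor 0, Emma 3, Hiro 0, Alice 0, Farid 6, Quinn 4. Farid and Quinn advance.
Runoff: Farid is ranked above Quinn on 6 ballots, Quinn above Farid on 7.

Quinn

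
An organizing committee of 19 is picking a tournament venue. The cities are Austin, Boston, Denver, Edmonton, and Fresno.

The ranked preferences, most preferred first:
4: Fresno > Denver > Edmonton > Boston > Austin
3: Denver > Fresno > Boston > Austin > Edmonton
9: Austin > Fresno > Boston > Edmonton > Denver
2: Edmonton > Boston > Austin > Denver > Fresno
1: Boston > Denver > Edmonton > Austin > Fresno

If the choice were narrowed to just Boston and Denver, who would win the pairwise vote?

Boston is ranked above Denver on 12 ballots; Denver above Boston on 7.

Boston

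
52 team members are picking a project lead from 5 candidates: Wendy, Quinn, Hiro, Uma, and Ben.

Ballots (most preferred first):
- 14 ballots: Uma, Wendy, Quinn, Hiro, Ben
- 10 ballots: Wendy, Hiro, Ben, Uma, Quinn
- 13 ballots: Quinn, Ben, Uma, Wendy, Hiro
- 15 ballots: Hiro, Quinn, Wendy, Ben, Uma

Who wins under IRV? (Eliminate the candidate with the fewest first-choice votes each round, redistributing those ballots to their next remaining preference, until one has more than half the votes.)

Round 1: Wendy 10, Quinn 13, Hiro 15, Uma 14, Ben 0. Ben eliminated.
Round 2: Wendy 10, Quinn 13, Hiro 15, Uma 14. Wendy eliminated.
Round 3: Quinn 13, Hiro 25, Uma 14. Quinn eliminated.
Round 4: Hiro 25, Uma 27. Uma has a majority (≥27).

Uma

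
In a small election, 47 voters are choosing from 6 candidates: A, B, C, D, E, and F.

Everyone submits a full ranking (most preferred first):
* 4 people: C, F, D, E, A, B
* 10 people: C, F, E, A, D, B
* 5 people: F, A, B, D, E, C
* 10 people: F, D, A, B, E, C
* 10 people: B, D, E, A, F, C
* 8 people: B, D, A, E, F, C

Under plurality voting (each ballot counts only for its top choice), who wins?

B

First-place votes: A 0, B 18, C 14, D 0, E 0, F 15.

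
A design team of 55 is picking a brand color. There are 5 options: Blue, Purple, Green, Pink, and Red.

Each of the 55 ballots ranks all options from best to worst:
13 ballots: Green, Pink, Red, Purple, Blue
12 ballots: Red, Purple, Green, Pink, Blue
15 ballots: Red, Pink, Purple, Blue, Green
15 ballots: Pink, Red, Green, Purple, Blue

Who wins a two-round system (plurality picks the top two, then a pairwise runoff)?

Pink

Round 1 first-place votes: Blue 0, Purple 0, Green 13, Pink 15, Red 27. Red and Pink advance.
Runoff: Red is ranked above Pink on 27 ballots, Pink above Red on 28.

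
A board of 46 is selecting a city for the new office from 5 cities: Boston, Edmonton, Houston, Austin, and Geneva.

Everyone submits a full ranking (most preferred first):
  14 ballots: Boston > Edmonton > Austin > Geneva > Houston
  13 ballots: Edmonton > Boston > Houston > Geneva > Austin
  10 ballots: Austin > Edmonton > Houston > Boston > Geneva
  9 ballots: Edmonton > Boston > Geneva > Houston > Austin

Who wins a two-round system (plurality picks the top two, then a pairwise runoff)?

Round 1 first-place votes: Boston 14, Edmonton 22, Houston 0, Austin 10, Geneva 0. Edmonton and Boston advance.
Runoff: Edmonton is ranked above Boston on 32 ballots, Boston above Edmonton on 14.

Edmonton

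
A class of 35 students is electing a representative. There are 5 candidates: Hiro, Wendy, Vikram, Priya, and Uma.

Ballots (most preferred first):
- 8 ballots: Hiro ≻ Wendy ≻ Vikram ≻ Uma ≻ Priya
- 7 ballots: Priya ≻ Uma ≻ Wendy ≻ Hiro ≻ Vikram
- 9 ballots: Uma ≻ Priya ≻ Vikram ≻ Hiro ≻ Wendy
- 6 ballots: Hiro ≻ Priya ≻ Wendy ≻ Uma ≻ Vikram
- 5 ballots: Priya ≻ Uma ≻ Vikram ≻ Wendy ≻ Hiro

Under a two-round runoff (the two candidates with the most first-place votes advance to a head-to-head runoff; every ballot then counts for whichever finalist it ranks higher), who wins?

Round 1 first-place votes: Hiro 14, Wendy 0, Vikram 0, Priya 12, Uma 9. Hiro and Priya advance.
Runoff: Hiro is ranked above Priya on 14 ballots, Priya above Hiro on 21.

Priya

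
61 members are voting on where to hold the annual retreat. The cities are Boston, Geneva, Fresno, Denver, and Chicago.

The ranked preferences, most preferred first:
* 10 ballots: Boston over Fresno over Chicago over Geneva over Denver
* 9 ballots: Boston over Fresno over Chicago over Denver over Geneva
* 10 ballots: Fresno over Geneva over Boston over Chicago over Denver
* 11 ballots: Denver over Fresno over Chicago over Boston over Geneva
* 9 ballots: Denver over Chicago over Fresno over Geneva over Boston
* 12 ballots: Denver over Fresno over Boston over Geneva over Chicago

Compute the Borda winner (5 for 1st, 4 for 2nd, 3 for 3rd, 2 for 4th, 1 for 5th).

Boston: 10×5 + 9×5 + 10×3 + 11×2 + 9×1 + 12×3 = 192
Geneva: 10×2 + 9×1 + 10×4 + 11×1 + 9×2 + 12×2 = 122
Fresno: 10×4 + 9×4 + 10×5 + 11×4 + 9×3 + 12×4 = 245
Denver: 10×1 + 9×2 + 10×1 + 11×5 + 9×5 + 12×5 = 198
Chicago: 10×3 + 9×3 + 10×2 + 11×3 + 9×4 + 12×1 = 158

Fresno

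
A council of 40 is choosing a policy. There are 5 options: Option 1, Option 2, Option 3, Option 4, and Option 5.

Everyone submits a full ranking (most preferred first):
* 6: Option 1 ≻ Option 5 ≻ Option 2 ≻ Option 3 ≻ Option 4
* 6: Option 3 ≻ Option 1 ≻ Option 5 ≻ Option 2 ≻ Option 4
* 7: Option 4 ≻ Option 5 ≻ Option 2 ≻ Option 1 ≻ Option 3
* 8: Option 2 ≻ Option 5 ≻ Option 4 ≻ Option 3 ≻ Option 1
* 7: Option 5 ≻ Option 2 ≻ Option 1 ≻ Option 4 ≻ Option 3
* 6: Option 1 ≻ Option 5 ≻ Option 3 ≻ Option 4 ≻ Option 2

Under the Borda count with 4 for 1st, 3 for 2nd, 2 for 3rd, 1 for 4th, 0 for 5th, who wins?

Option 1: 6×4 + 6×3 + 7×1 + 8×0 + 7×2 + 6×4 = 87
Option 2: 6×2 + 6×1 + 7×2 + 8×4 + 7×3 + 6×0 = 85
Option 3: 6×1 + 6×4 + 7×0 + 8×1 + 7×0 + 6×2 = 50
Option 4: 6×0 + 6×0 + 7×4 + 8×2 + 7×1 + 6×1 = 57
Option 5: 6×3 + 6×2 + 7×3 + 8×3 + 7×4 + 6×3 = 121

Option 5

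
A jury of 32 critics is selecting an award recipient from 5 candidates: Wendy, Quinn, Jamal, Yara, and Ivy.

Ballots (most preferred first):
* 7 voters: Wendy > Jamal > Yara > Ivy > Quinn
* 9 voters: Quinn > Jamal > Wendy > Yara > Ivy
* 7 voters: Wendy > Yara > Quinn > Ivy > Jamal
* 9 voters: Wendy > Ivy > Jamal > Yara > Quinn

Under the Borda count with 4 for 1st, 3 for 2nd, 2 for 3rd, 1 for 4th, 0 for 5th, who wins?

Wendy

Wendy: 7×4 + 9×2 + 7×4 + 9×4 = 110
Quinn: 7×0 + 9×4 + 7×2 + 9×0 = 50
Jamal: 7×3 + 9×3 + 7×0 + 9×2 = 66
Yara: 7×2 + 9×1 + 7×3 + 9×1 = 53
Ivy: 7×1 + 9×0 + 7×1 + 9×3 = 41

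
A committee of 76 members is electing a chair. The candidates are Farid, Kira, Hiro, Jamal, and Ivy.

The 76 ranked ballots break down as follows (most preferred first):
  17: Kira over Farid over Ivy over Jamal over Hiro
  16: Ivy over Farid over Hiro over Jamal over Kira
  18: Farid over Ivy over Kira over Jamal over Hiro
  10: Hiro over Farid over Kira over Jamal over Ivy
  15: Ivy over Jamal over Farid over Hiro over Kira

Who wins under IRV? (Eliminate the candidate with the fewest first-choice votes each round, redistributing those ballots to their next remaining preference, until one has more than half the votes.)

Round 1: Farid 18, Kira 17, Hiro 10, Jamal 0, Ivy 31. Jamal eliminated.
Round 2: Farid 18, Kira 17, Hiro 10, Ivy 31. Hiro eliminated.
Round 3: Farid 28, Kira 17, Ivy 31. Kira eliminated.
Round 4: Farid 45, Ivy 31. Farid has a majority (≥39).

Farid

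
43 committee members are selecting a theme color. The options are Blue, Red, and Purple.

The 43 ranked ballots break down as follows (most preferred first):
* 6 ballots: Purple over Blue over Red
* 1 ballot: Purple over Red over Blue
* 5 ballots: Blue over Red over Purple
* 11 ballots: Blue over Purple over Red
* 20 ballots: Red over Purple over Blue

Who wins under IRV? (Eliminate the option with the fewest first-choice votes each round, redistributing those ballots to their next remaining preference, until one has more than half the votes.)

Round 1: Blue 16, Red 20, Purple 7. Purple eliminated.
Round 2: Blue 22, Red 21. Blue has a majority (≥22).

Blue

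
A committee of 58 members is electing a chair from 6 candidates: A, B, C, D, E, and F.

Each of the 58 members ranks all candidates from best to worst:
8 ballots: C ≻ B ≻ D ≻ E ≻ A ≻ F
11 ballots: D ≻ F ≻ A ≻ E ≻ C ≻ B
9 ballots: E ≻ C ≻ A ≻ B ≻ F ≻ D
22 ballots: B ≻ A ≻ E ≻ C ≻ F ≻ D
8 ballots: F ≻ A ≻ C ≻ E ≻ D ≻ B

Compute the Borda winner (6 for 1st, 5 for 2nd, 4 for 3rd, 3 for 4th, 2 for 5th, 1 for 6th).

A

A: 8×2 + 11×4 + 9×4 + 22×5 + 8×5 = 246
B: 8×5 + 11×1 + 9×3 + 22×6 + 8×1 = 218
C: 8×6 + 11×2 + 9×5 + 22×3 + 8×4 = 213
D: 8×4 + 11×6 + 9×1 + 22×1 + 8×2 = 145
E: 8×3 + 11×3 + 9×6 + 22×4 + 8×3 = 223
F: 8×1 + 11×5 + 9×2 + 22×2 + 8×6 = 173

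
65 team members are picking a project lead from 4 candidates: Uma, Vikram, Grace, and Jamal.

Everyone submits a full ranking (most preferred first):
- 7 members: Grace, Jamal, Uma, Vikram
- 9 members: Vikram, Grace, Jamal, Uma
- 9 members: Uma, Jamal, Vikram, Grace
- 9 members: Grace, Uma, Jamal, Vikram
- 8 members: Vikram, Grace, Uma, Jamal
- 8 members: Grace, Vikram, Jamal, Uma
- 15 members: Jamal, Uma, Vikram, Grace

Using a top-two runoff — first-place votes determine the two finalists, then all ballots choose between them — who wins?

Round 1 first-place votes: Uma 9, Vikram 17, Grace 24, Jamal 15. Grace and Vikram advance.
Runoff: Grace is ranked above Vikram on 24 ballots, Vikram above Grace on 41.

Vikram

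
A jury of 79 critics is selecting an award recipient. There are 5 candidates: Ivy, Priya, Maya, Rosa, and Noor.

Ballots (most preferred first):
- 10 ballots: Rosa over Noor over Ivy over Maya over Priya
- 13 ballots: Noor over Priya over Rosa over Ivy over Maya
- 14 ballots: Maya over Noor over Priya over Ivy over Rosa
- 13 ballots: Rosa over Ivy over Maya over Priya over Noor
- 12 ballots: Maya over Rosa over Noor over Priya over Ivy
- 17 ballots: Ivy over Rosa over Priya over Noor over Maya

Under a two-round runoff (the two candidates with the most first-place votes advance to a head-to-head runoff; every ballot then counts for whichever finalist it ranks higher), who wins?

Rosa

Round 1 first-place votes: Ivy 17, Priya 0, Maya 26, Rosa 23, Noor 13. Maya and Rosa advance.
Runoff: Maya is ranked above Rosa on 26 ballots, Rosa above Maya on 53.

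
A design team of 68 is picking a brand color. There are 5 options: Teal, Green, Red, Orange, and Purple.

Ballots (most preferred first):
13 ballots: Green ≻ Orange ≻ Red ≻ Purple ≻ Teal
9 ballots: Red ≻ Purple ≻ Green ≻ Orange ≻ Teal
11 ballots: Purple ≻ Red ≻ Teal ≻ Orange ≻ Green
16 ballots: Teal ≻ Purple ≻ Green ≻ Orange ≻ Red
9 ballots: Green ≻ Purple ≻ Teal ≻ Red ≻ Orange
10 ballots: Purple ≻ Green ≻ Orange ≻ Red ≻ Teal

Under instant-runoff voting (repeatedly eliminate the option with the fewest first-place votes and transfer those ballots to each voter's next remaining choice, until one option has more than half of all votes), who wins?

Purple

Round 1: Teal 16, Green 22, Red 9, Orange 0, Purple 21. Orange eliminated.
Round 2: Teal 16, Green 22, Red 9, Purple 21. Red eliminated.
Round 3: Teal 16, Green 22, Purple 30. Teal eliminated.
Round 4: Green 22, Purple 46. Purple has a majority (≥35).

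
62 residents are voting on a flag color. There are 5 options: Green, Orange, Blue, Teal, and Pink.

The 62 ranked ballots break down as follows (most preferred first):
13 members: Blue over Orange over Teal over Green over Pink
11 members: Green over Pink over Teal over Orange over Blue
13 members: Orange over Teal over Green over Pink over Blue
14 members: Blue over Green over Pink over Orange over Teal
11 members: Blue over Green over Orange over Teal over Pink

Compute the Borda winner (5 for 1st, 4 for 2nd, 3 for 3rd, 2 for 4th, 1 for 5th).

Green: 13×2 + 11×5 + 13×3 + 14×4 + 11×4 = 220
Orange: 13×4 + 11×2 + 13×5 + 14×2 + 11×3 = 200
Blue: 13×5 + 11×1 + 13×1 + 14×5 + 11×5 = 214
Teal: 13×3 + 11×3 + 13×4 + 14×1 + 11×2 = 160
Pink: 13×1 + 11×4 + 13×2 + 14×3 + 11×1 = 136

Green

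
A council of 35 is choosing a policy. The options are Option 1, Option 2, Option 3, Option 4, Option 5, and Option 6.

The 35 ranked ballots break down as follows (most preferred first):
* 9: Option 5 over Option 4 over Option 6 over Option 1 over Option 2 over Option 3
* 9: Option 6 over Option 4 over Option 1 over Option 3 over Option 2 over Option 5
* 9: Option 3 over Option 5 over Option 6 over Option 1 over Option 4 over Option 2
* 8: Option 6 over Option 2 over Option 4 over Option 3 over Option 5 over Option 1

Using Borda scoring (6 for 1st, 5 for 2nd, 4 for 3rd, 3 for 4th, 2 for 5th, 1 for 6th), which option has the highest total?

Option 1: 9×3 + 9×4 + 9×3 + 8×1 = 98
Option 2: 9×2 + 9×2 + 9×1 + 8×5 = 85
Option 3: 9×1 + 9×3 + 9×6 + 8×3 = 114
Option 4: 9×5 + 9×5 + 9×2 + 8×4 = 140
Option 5: 9×6 + 9×1 + 9×5 + 8×2 = 124
Option 6: 9×4 + 9×6 + 9×4 + 8×6 = 174

Option 6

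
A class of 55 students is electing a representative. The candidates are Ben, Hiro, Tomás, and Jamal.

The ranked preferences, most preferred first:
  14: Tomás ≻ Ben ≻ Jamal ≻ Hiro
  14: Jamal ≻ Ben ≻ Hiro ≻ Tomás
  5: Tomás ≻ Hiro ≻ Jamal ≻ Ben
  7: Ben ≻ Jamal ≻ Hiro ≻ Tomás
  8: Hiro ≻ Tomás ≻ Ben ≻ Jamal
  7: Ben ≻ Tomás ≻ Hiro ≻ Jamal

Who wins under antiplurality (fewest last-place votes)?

Last-place votes: Ben 5, Hiro 14, Tomás 21, Jamal 15.

Ben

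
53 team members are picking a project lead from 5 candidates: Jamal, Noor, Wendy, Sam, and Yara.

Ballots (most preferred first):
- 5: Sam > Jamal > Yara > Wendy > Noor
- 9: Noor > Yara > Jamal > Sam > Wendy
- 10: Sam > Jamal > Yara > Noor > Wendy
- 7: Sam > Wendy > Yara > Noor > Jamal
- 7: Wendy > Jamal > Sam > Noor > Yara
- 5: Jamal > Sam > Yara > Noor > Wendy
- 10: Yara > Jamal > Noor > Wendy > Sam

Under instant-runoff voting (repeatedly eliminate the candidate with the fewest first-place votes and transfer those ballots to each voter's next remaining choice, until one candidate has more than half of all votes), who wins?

Sam

Round 1: Jamal 5, Noor 9, Wendy 7, Sam 22, Yara 10. Jamal eliminated.
Round 2: Noor 9, Wendy 7, Sam 27, Yara 10. Sam has a majority (≥27).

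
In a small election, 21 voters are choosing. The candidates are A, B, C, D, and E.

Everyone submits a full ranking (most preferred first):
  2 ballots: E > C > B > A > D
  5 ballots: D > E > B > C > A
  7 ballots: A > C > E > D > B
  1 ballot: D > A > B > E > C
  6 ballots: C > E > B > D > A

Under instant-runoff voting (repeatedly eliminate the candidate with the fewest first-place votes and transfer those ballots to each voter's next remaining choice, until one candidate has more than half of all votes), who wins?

C

Round 1: A 7, B 0, C 6, D 6, E 2. B eliminated.
Round 2: A 7, C 6, D 6, E 2. E eliminated.
Round 3: A 7, C 8, D 6. D eliminated.
Round 4: A 8, C 13. C has a majority (≥11).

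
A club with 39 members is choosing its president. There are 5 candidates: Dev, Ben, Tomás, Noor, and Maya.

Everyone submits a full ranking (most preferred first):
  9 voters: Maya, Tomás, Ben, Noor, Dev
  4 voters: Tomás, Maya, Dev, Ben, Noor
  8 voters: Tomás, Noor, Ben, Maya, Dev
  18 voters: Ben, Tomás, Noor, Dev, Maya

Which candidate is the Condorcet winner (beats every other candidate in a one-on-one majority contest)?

Tomás

Tomás vs Dev: 39–0
Tomás vs Ben: 21–18
Tomás vs Noor: 39–0
Tomás vs Maya: 30–9
Tomás beats every other candidate.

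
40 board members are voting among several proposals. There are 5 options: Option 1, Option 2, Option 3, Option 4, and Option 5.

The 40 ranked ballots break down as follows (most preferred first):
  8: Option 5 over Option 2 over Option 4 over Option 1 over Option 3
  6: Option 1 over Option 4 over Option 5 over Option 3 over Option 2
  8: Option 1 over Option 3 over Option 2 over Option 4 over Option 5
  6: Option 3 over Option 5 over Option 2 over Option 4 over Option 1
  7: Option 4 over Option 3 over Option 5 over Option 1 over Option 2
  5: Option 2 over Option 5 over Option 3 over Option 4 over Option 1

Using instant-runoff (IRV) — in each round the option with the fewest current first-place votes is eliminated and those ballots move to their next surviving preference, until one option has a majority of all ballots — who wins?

Option 5

Round 1: Option 1 14, Option 2 5, Option 3 6, Option 4 7, Option 5 8. Option 2 eliminated.
Round 2: Option 1 14, Option 3 6, Option 4 7, Option 5 13. Option 3 eliminated.
Round 3: Option 1 14, Option 4 7, Option 5 19. Option 4 eliminated.
Round 4: Option 1 14, Option 5 26. Option 5 has a majority (≥21).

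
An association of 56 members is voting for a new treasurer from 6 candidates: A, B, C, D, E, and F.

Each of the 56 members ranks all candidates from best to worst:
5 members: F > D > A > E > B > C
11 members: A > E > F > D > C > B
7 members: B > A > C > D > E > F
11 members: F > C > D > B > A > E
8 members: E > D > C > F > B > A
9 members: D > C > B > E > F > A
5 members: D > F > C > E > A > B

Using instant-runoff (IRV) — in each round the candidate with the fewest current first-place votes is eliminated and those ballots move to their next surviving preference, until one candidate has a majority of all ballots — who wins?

D

Round 1: A 11, B 7, C 0, D 14, E 8, F 16. C eliminated.
Round 2: A 11, B 7, D 14, E 8, F 16. B eliminated.
Round 3: A 18, D 14, E 8, F 16. E eliminated.
Round 4: A 18, D 22, F 16. F eliminated.
Round 5: A 18, D 38. D has a majority (≥29).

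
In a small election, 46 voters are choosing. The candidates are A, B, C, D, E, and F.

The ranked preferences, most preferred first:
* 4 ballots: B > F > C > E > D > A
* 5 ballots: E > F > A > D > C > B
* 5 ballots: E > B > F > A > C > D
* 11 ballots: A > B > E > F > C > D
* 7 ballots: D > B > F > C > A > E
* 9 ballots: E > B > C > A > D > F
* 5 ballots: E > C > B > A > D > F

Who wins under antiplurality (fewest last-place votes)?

C

Last-place votes: A 4, B 5, C 0, D 16, E 7, F 14.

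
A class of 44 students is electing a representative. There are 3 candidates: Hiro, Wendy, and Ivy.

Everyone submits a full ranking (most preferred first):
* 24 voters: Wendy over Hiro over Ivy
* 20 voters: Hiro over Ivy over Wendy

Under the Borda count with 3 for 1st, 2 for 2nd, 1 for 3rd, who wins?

Hiro

Hiro: 24×2 + 20×3 = 108
Wendy: 24×3 + 20×1 = 92
Ivy: 24×1 + 20×2 = 64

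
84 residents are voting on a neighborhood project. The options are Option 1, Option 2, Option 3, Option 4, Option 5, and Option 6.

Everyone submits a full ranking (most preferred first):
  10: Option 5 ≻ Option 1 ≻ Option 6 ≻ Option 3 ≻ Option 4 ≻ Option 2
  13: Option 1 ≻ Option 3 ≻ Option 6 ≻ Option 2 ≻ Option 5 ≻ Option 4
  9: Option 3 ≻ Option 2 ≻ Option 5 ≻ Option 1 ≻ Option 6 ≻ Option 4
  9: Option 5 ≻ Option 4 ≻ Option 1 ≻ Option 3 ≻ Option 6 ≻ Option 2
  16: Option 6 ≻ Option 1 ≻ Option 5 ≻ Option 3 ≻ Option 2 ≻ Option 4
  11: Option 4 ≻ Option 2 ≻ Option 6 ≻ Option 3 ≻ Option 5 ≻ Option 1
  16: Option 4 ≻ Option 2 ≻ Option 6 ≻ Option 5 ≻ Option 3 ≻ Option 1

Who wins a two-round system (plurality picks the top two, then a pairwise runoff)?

Option 5

Round 1 first-place votes: Option 1 13, Option 2 0, Option 3 9, Option 4 27, Option 5 19, Option 6 16. Option 4 and Option 5 advance.
Runoff: Option 4 is ranked above Option 5 on 27 ballots, Option 5 above Option 4 on 57.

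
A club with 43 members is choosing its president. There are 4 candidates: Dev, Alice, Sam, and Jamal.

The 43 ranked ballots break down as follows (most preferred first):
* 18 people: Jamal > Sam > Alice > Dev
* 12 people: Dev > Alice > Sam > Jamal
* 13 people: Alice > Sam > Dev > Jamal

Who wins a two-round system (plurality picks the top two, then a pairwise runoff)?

Alice

Round 1 first-place votes: Dev 12, Alice 13, Sam 0, Jamal 18. Jamal and Alice advance.
Runoff: Jamal is ranked above Alice on 18 ballots, Alice above Jamal on 25.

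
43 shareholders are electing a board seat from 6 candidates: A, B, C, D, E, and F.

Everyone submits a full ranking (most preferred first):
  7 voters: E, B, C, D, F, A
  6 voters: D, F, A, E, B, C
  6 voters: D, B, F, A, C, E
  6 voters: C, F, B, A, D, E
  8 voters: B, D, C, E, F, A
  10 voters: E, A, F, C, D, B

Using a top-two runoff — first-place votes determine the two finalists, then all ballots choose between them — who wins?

D

Round 1 first-place votes: A 0, B 8, C 6, D 12, E 17, F 0. E and D advance.
Runoff: E is ranked above D on 17 ballots, D above E on 26.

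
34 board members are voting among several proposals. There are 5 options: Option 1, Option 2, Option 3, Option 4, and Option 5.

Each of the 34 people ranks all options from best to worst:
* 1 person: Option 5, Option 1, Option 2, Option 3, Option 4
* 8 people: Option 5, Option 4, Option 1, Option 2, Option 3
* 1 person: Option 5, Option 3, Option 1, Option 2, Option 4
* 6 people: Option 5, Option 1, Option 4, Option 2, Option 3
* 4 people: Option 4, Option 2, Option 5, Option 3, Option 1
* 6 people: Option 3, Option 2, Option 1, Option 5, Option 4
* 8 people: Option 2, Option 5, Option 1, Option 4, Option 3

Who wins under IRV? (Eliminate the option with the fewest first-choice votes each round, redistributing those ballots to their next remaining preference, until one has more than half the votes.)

Option 2

Round 1: Option 1 0, Option 2 8, Option 3 6, Option 4 4, Option 5 16. Option 1 eliminated.
Round 2: Option 2 8, Option 3 6, Option 4 4, Option 5 16. Option 4 eliminated.
Round 3: Option 2 12, Option 3 6, Option 5 16. Option 3 eliminated.
Round 4: Option 2 18, Option 5 16. Option 2 has a majority (≥18).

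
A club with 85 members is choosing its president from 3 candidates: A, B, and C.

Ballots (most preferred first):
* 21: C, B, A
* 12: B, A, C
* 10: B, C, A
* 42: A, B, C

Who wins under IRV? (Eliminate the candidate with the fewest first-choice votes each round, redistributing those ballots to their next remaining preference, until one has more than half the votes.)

B

Round 1: A 42, B 22, C 21. C eliminated.
Round 2: A 42, B 43. B has a majority (≥43).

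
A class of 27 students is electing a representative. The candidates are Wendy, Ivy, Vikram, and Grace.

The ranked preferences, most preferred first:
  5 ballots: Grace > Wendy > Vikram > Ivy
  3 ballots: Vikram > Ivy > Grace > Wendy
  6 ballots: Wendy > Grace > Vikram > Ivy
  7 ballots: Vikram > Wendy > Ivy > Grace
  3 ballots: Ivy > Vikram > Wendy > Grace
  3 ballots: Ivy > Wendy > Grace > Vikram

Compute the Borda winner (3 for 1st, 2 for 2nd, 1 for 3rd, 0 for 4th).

Wendy: 5×2 + 3×0 + 6×3 + 7×2 + 3×1 + 3×2 = 51
Ivy: 5×0 + 3×2 + 6×0 + 7×1 + 3×3 + 3×3 = 31
Vikram: 5×1 + 3×3 + 6×1 + 7×3 + 3×2 + 3×0 = 47
Grace: 5×3 + 3×1 + 6×2 + 7×0 + 3×0 + 3×1 = 33

Wendy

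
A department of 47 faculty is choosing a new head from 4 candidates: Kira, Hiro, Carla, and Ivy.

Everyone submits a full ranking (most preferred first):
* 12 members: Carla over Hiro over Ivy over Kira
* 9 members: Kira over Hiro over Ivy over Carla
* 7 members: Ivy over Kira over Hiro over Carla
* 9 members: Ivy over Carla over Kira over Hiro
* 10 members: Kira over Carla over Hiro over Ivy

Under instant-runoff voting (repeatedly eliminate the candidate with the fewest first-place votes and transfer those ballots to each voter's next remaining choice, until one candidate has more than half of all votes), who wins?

Ivy

Round 1: Kira 19, Hiro 0, Carla 12, Ivy 16. Hiro eliminated.
Round 2: Kira 19, Carla 12, Ivy 16. Carla eliminated.
Round 3: Kira 19, Ivy 28. Ivy has a majority (≥24).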